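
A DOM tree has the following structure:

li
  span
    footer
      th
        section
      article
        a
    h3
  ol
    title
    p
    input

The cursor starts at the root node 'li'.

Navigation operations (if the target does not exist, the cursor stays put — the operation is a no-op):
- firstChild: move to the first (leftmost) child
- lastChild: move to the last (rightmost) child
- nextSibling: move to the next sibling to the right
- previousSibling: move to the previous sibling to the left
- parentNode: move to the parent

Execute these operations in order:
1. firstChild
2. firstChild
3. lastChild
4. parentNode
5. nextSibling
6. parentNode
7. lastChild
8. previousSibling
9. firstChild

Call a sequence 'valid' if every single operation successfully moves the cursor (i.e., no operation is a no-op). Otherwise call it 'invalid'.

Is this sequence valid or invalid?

After 1 (firstChild): span
After 2 (firstChild): footer
After 3 (lastChild): article
After 4 (parentNode): footer
After 5 (nextSibling): h3
After 6 (parentNode): span
After 7 (lastChild): h3
After 8 (previousSibling): footer
After 9 (firstChild): th

Answer: valid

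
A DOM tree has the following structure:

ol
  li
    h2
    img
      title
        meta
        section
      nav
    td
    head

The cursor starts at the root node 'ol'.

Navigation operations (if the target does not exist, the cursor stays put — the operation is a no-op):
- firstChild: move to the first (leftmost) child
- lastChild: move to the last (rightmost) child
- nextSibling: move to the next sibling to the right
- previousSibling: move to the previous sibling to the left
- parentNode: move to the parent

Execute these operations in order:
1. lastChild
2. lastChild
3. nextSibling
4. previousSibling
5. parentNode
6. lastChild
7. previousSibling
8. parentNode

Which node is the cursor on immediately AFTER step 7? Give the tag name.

After 1 (lastChild): li
After 2 (lastChild): head
After 3 (nextSibling): head (no-op, stayed)
After 4 (previousSibling): td
After 5 (parentNode): li
After 6 (lastChild): head
After 7 (previousSibling): td

Answer: td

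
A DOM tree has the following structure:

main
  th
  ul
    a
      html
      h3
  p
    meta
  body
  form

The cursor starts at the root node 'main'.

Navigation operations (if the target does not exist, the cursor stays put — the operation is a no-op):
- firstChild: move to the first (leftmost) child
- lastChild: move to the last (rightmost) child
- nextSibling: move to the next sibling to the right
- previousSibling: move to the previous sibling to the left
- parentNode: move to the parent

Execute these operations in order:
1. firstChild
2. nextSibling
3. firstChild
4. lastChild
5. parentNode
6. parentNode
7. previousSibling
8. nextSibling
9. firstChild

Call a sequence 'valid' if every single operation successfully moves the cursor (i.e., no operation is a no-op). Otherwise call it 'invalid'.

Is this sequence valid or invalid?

Answer: valid

Derivation:
After 1 (firstChild): th
After 2 (nextSibling): ul
After 3 (firstChild): a
After 4 (lastChild): h3
After 5 (parentNode): a
After 6 (parentNode): ul
After 7 (previousSibling): th
After 8 (nextSibling): ul
After 9 (firstChild): a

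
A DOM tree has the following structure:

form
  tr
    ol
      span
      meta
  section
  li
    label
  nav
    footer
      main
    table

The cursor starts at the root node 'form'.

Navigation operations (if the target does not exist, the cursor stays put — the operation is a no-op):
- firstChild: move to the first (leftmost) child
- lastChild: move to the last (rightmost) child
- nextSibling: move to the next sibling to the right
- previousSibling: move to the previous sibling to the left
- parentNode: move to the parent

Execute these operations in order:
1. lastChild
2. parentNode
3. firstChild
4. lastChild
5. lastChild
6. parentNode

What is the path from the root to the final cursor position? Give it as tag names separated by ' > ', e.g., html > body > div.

Answer: form > tr > ol

Derivation:
After 1 (lastChild): nav
After 2 (parentNode): form
After 3 (firstChild): tr
After 4 (lastChild): ol
After 5 (lastChild): meta
After 6 (parentNode): ol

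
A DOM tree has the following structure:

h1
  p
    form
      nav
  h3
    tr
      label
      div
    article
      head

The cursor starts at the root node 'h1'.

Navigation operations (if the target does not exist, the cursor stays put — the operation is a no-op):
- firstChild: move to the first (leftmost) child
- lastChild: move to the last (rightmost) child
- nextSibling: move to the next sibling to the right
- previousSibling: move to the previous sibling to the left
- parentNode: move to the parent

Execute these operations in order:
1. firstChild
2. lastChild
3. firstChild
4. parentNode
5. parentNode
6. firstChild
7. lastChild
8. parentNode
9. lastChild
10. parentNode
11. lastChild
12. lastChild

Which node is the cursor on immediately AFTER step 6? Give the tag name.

Answer: form

Derivation:
After 1 (firstChild): p
After 2 (lastChild): form
After 3 (firstChild): nav
After 4 (parentNode): form
After 5 (parentNode): p
After 6 (firstChild): form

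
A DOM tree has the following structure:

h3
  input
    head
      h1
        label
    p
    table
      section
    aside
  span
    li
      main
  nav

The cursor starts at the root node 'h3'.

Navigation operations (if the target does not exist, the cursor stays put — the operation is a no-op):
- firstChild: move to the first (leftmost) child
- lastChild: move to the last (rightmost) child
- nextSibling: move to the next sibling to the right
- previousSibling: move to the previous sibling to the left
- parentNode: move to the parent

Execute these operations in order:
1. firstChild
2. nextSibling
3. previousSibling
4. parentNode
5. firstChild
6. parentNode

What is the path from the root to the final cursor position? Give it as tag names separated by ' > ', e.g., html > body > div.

After 1 (firstChild): input
After 2 (nextSibling): span
After 3 (previousSibling): input
After 4 (parentNode): h3
After 5 (firstChild): input
After 6 (parentNode): h3

Answer: h3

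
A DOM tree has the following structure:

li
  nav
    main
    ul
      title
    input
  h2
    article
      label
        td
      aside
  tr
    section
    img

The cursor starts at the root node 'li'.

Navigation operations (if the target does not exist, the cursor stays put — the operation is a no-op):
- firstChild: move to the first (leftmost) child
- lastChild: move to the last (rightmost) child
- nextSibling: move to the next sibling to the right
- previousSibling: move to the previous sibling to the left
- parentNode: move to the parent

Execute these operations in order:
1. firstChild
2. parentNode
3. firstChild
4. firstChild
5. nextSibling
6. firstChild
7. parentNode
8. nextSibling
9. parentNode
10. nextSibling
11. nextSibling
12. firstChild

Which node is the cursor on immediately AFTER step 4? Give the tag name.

After 1 (firstChild): nav
After 2 (parentNode): li
After 3 (firstChild): nav
After 4 (firstChild): main

Answer: main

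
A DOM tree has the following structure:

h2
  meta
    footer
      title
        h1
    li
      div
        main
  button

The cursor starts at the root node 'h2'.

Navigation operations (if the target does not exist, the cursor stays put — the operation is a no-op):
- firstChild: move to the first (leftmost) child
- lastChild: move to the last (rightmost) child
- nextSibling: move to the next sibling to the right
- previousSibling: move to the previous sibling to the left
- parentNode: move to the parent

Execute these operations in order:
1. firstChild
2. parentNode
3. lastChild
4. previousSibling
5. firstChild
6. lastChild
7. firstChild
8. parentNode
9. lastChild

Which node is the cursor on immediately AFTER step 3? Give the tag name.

Answer: button

Derivation:
After 1 (firstChild): meta
After 2 (parentNode): h2
After 3 (lastChild): button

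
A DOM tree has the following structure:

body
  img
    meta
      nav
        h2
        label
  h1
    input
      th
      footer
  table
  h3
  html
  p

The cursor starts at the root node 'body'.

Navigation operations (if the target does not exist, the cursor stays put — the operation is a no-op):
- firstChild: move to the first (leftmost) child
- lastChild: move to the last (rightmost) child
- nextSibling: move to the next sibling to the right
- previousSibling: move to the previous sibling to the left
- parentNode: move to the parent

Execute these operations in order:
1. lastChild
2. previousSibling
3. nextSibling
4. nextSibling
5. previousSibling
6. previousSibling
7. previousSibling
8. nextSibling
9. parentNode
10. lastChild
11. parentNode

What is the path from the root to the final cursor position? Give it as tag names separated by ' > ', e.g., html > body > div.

After 1 (lastChild): p
After 2 (previousSibling): html
After 3 (nextSibling): p
After 4 (nextSibling): p (no-op, stayed)
After 5 (previousSibling): html
After 6 (previousSibling): h3
After 7 (previousSibling): table
After 8 (nextSibling): h3
After 9 (parentNode): body
After 10 (lastChild): p
After 11 (parentNode): body

Answer: body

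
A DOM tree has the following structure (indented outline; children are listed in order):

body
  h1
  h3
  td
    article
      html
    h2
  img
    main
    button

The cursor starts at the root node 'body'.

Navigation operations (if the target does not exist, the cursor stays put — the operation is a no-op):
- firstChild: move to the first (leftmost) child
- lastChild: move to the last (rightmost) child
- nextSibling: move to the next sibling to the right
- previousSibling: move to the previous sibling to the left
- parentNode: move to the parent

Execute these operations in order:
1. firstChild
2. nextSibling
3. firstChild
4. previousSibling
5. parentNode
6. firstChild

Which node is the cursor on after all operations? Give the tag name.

Answer: h1

Derivation:
After 1 (firstChild): h1
After 2 (nextSibling): h3
After 3 (firstChild): h3 (no-op, stayed)
After 4 (previousSibling): h1
After 5 (parentNode): body
After 6 (firstChild): h1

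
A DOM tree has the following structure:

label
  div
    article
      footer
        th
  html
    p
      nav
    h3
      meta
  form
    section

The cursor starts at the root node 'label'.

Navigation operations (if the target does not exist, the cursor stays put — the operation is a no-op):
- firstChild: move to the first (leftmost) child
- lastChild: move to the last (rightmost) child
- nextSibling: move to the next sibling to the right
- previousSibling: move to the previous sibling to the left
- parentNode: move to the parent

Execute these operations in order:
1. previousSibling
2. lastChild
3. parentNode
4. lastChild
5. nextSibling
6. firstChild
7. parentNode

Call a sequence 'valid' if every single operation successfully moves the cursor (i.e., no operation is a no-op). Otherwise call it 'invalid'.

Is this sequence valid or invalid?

After 1 (previousSibling): label (no-op, stayed)
After 2 (lastChild): form
After 3 (parentNode): label
After 4 (lastChild): form
After 5 (nextSibling): form (no-op, stayed)
After 6 (firstChild): section
After 7 (parentNode): form

Answer: invalid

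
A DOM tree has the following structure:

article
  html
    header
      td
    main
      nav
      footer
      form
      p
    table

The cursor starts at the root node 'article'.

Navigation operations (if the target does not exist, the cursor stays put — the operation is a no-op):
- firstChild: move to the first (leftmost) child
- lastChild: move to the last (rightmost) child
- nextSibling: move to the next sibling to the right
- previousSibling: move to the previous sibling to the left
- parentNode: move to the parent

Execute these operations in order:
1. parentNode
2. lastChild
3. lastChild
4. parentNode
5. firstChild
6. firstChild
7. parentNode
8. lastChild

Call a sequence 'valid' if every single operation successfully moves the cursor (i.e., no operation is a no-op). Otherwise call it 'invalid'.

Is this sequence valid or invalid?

Answer: invalid

Derivation:
After 1 (parentNode): article (no-op, stayed)
After 2 (lastChild): html
After 3 (lastChild): table
After 4 (parentNode): html
After 5 (firstChild): header
After 6 (firstChild): td
After 7 (parentNode): header
After 8 (lastChild): td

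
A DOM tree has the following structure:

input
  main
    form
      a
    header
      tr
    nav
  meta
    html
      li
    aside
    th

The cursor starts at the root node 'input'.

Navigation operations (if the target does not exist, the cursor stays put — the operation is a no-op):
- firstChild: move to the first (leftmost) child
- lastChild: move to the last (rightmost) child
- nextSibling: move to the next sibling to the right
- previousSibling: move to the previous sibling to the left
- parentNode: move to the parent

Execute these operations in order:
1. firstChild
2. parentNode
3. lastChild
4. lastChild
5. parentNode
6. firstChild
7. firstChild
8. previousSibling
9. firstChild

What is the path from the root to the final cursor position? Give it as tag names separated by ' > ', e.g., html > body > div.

Answer: input > meta > html > li

Derivation:
After 1 (firstChild): main
After 2 (parentNode): input
After 3 (lastChild): meta
After 4 (lastChild): th
After 5 (parentNode): meta
After 6 (firstChild): html
After 7 (firstChild): li
After 8 (previousSibling): li (no-op, stayed)
After 9 (firstChild): li (no-op, stayed)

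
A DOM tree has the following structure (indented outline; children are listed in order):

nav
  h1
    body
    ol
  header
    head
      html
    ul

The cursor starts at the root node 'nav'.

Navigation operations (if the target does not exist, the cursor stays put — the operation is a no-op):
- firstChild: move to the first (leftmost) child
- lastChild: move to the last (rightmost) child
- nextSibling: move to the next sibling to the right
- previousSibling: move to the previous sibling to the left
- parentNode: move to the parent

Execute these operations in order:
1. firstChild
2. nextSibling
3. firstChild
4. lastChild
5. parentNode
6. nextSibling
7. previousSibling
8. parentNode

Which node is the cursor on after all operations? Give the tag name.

After 1 (firstChild): h1
After 2 (nextSibling): header
After 3 (firstChild): head
After 4 (lastChild): html
After 5 (parentNode): head
After 6 (nextSibling): ul
After 7 (previousSibling): head
After 8 (parentNode): header

Answer: header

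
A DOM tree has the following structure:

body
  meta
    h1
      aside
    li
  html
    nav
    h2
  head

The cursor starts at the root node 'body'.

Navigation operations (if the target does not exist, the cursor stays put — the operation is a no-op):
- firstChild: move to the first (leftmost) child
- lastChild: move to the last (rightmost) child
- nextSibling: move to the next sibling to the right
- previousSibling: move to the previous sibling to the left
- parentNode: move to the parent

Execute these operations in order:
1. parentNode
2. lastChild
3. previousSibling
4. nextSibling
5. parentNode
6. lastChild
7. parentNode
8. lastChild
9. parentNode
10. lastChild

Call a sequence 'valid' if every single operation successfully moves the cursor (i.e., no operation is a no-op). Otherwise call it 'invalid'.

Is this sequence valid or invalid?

After 1 (parentNode): body (no-op, stayed)
After 2 (lastChild): head
After 3 (previousSibling): html
After 4 (nextSibling): head
After 5 (parentNode): body
After 6 (lastChild): head
After 7 (parentNode): body
After 8 (lastChild): head
After 9 (parentNode): body
After 10 (lastChild): head

Answer: invalid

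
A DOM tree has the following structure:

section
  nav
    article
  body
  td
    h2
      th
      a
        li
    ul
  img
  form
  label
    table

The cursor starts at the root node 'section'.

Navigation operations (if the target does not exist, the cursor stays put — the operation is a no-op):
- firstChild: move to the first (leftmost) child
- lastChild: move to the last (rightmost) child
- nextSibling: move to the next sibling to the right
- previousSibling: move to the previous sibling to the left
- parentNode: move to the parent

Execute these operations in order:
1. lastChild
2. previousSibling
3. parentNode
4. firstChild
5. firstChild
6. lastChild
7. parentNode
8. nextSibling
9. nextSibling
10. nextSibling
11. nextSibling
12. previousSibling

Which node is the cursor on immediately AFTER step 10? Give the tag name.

Answer: img

Derivation:
After 1 (lastChild): label
After 2 (previousSibling): form
After 3 (parentNode): section
After 4 (firstChild): nav
After 5 (firstChild): article
After 6 (lastChild): article (no-op, stayed)
After 7 (parentNode): nav
After 8 (nextSibling): body
After 9 (nextSibling): td
After 10 (nextSibling): img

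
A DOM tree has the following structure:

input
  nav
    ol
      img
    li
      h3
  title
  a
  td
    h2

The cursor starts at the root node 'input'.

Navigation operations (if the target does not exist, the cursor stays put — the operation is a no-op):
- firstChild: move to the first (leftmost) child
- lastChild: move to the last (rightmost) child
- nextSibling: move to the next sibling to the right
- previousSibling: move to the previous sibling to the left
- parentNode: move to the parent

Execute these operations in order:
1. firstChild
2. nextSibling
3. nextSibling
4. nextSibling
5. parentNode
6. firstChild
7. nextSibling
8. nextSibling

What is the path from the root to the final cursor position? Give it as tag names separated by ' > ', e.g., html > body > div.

Answer: input > a

Derivation:
After 1 (firstChild): nav
After 2 (nextSibling): title
After 3 (nextSibling): a
After 4 (nextSibling): td
After 5 (parentNode): input
After 6 (firstChild): nav
After 7 (nextSibling): title
After 8 (nextSibling): a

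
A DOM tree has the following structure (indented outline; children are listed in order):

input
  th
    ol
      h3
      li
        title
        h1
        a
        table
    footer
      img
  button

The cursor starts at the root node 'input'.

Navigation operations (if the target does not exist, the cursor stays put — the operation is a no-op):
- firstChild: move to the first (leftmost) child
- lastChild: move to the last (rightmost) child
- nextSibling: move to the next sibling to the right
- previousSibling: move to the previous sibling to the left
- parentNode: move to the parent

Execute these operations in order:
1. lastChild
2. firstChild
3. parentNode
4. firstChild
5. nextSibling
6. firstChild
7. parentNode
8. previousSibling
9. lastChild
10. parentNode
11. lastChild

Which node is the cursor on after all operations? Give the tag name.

Answer: button

Derivation:
After 1 (lastChild): button
After 2 (firstChild): button (no-op, stayed)
After 3 (parentNode): input
After 4 (firstChild): th
After 5 (nextSibling): button
After 6 (firstChild): button (no-op, stayed)
After 7 (parentNode): input
After 8 (previousSibling): input (no-op, stayed)
After 9 (lastChild): button
After 10 (parentNode): input
After 11 (lastChild): button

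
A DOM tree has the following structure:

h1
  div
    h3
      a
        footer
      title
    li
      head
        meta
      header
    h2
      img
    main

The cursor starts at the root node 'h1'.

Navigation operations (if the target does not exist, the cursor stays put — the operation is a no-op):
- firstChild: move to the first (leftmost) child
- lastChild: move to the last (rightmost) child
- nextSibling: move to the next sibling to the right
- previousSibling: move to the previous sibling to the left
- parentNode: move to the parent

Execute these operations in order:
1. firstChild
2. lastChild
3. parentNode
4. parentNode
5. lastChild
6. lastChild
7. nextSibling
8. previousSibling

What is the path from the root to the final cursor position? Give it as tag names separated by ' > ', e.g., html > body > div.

Answer: h1 > div > h2

Derivation:
After 1 (firstChild): div
After 2 (lastChild): main
After 3 (parentNode): div
After 4 (parentNode): h1
After 5 (lastChild): div
After 6 (lastChild): main
After 7 (nextSibling): main (no-op, stayed)
After 8 (previousSibling): h2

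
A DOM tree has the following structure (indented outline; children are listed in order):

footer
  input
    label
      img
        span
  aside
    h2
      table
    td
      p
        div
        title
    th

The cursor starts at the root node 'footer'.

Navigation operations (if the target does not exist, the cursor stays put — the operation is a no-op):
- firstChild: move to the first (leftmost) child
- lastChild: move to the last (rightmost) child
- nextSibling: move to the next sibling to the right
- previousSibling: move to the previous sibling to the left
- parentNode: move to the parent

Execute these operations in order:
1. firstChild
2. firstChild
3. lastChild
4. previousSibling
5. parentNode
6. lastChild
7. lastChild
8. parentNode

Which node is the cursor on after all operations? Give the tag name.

After 1 (firstChild): input
After 2 (firstChild): label
After 3 (lastChild): img
After 4 (previousSibling): img (no-op, stayed)
After 5 (parentNode): label
After 6 (lastChild): img
After 7 (lastChild): span
After 8 (parentNode): img

Answer: img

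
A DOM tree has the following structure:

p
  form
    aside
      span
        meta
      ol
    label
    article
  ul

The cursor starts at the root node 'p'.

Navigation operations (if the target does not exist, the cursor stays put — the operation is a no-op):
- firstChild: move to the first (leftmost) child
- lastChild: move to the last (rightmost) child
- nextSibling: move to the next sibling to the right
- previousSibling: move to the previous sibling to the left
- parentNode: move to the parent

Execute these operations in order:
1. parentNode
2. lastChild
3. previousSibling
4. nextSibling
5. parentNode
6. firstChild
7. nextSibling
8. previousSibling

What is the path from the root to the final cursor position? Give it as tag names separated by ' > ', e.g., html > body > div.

After 1 (parentNode): p (no-op, stayed)
After 2 (lastChild): ul
After 3 (previousSibling): form
After 4 (nextSibling): ul
After 5 (parentNode): p
After 6 (firstChild): form
After 7 (nextSibling): ul
After 8 (previousSibling): form

Answer: p > form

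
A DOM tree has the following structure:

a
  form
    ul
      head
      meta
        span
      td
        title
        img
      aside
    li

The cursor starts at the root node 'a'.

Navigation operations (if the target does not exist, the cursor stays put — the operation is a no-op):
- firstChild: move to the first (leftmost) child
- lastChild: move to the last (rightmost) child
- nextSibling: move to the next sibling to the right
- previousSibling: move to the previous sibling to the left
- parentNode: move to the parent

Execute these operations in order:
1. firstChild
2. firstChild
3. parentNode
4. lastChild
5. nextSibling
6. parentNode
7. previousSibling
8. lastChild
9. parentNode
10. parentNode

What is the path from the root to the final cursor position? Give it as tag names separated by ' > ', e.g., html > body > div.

After 1 (firstChild): form
After 2 (firstChild): ul
After 3 (parentNode): form
After 4 (lastChild): li
After 5 (nextSibling): li (no-op, stayed)
After 6 (parentNode): form
After 7 (previousSibling): form (no-op, stayed)
After 8 (lastChild): li
After 9 (parentNode): form
After 10 (parentNode): a

Answer: a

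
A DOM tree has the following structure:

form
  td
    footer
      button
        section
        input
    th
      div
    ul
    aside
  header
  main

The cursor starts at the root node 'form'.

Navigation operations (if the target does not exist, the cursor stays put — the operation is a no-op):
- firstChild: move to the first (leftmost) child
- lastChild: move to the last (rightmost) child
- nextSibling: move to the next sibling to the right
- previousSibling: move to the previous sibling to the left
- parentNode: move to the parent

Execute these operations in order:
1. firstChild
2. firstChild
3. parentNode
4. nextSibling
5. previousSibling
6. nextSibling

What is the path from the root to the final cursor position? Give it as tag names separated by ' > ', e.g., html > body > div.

Answer: form > header

Derivation:
After 1 (firstChild): td
After 2 (firstChild): footer
After 3 (parentNode): td
After 4 (nextSibling): header
After 5 (previousSibling): td
After 6 (nextSibling): header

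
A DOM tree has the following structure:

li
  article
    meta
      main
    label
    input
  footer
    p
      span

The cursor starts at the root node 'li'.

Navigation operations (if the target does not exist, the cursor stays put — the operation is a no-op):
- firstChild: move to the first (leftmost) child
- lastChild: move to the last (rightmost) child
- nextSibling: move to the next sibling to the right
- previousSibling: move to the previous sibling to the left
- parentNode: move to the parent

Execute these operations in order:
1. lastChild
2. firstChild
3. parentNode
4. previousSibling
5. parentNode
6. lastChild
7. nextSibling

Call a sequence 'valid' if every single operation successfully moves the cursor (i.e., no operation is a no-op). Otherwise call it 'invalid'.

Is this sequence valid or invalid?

Answer: invalid

Derivation:
After 1 (lastChild): footer
After 2 (firstChild): p
After 3 (parentNode): footer
After 4 (previousSibling): article
After 5 (parentNode): li
After 6 (lastChild): footer
After 7 (nextSibling): footer (no-op, stayed)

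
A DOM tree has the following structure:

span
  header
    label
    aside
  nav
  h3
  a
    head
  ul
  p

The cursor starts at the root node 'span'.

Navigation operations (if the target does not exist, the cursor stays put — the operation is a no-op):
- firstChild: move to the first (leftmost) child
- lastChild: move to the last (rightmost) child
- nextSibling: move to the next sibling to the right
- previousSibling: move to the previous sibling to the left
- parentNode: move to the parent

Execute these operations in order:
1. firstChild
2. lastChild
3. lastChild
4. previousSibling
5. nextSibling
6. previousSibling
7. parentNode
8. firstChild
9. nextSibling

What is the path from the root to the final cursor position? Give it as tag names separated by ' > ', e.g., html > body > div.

After 1 (firstChild): header
After 2 (lastChild): aside
After 3 (lastChild): aside (no-op, stayed)
After 4 (previousSibling): label
After 5 (nextSibling): aside
After 6 (previousSibling): label
After 7 (parentNode): header
After 8 (firstChild): label
After 9 (nextSibling): aside

Answer: span > header > aside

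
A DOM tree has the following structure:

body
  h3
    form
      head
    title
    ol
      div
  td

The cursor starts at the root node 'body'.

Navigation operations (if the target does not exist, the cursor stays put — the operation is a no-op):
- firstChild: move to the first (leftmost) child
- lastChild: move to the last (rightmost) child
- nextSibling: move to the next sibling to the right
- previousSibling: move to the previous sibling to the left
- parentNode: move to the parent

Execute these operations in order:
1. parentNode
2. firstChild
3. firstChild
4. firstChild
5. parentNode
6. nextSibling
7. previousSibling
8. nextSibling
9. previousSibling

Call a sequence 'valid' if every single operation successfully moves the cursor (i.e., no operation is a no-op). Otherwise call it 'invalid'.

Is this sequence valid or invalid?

Answer: invalid

Derivation:
After 1 (parentNode): body (no-op, stayed)
After 2 (firstChild): h3
After 3 (firstChild): form
After 4 (firstChild): head
After 5 (parentNode): form
After 6 (nextSibling): title
After 7 (previousSibling): form
After 8 (nextSibling): title
After 9 (previousSibling): form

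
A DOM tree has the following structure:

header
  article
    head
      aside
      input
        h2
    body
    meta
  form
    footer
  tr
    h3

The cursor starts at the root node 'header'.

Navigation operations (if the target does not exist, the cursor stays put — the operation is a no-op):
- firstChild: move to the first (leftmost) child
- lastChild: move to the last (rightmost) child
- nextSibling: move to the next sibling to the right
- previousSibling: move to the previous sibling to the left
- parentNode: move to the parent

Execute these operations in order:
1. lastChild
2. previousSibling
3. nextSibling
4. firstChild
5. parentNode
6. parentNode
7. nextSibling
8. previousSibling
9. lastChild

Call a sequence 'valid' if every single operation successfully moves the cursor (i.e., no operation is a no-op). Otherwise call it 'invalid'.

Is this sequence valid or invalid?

Answer: invalid

Derivation:
After 1 (lastChild): tr
After 2 (previousSibling): form
After 3 (nextSibling): tr
After 4 (firstChild): h3
After 5 (parentNode): tr
After 6 (parentNode): header
After 7 (nextSibling): header (no-op, stayed)
After 8 (previousSibling): header (no-op, stayed)
After 9 (lastChild): tr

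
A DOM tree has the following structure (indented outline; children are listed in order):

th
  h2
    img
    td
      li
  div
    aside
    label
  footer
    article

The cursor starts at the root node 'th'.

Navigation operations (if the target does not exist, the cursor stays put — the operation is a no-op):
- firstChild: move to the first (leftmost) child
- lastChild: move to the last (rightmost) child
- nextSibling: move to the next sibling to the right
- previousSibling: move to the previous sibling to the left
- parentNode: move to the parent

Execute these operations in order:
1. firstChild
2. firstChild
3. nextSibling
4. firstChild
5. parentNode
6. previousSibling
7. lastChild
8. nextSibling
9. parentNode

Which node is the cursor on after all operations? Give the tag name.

After 1 (firstChild): h2
After 2 (firstChild): img
After 3 (nextSibling): td
After 4 (firstChild): li
After 5 (parentNode): td
After 6 (previousSibling): img
After 7 (lastChild): img (no-op, stayed)
After 8 (nextSibling): td
After 9 (parentNode): h2

Answer: h2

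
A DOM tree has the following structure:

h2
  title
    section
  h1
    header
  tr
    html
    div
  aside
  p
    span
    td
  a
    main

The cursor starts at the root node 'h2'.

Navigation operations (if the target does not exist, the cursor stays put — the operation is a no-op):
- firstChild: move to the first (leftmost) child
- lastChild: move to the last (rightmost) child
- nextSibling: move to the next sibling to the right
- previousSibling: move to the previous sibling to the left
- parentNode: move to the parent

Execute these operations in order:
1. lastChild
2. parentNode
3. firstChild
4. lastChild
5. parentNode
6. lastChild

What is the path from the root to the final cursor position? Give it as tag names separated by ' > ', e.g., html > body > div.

After 1 (lastChild): a
After 2 (parentNode): h2
After 3 (firstChild): title
After 4 (lastChild): section
After 5 (parentNode): title
After 6 (lastChild): section

Answer: h2 > title > section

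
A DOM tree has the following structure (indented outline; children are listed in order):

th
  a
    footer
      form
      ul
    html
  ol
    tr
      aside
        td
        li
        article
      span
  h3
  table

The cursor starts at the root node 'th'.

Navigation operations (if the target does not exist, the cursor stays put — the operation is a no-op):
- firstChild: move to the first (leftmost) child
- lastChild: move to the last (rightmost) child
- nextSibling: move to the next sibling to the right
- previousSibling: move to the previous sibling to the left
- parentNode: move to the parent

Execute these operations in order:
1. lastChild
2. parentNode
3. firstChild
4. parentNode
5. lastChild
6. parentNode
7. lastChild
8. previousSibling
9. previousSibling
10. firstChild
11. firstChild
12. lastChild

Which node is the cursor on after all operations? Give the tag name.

Answer: article

Derivation:
After 1 (lastChild): table
After 2 (parentNode): th
After 3 (firstChild): a
After 4 (parentNode): th
After 5 (lastChild): table
After 6 (parentNode): th
After 7 (lastChild): table
After 8 (previousSibling): h3
After 9 (previousSibling): ol
After 10 (firstChild): tr
After 11 (firstChild): aside
After 12 (lastChild): article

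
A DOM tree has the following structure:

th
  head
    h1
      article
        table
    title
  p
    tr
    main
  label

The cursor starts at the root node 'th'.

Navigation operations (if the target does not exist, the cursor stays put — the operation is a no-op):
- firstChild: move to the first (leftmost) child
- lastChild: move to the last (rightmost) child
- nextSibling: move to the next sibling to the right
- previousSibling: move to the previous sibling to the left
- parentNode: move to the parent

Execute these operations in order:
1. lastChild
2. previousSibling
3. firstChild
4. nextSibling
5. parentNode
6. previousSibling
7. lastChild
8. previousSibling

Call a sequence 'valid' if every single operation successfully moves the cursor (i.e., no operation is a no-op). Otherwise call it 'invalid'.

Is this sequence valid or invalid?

Answer: valid

Derivation:
After 1 (lastChild): label
After 2 (previousSibling): p
After 3 (firstChild): tr
After 4 (nextSibling): main
After 5 (parentNode): p
After 6 (previousSibling): head
After 7 (lastChild): title
After 8 (previousSibling): h1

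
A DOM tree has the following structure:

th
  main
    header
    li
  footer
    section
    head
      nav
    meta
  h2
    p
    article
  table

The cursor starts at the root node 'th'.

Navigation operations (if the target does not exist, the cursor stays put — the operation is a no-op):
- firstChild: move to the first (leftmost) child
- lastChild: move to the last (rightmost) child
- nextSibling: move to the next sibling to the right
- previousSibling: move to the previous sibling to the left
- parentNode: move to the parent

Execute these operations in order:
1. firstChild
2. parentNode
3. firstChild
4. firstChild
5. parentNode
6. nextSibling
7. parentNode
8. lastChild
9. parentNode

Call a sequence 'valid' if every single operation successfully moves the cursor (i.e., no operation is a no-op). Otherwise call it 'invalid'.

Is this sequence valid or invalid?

After 1 (firstChild): main
After 2 (parentNode): th
After 3 (firstChild): main
After 4 (firstChild): header
After 5 (parentNode): main
After 6 (nextSibling): footer
After 7 (parentNode): th
After 8 (lastChild): table
After 9 (parentNode): th

Answer: valid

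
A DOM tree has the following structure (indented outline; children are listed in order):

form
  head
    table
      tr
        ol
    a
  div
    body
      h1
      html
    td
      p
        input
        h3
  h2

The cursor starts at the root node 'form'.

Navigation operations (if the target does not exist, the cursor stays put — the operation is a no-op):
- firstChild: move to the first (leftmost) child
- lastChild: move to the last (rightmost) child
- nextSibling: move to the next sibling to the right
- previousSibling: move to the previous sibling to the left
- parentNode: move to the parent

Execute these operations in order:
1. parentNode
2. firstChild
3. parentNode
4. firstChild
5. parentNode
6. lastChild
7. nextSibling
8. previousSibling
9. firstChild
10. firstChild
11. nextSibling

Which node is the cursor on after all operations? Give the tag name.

After 1 (parentNode): form (no-op, stayed)
After 2 (firstChild): head
After 3 (parentNode): form
After 4 (firstChild): head
After 5 (parentNode): form
After 6 (lastChild): h2
After 7 (nextSibling): h2 (no-op, stayed)
After 8 (previousSibling): div
After 9 (firstChild): body
After 10 (firstChild): h1
After 11 (nextSibling): html

Answer: html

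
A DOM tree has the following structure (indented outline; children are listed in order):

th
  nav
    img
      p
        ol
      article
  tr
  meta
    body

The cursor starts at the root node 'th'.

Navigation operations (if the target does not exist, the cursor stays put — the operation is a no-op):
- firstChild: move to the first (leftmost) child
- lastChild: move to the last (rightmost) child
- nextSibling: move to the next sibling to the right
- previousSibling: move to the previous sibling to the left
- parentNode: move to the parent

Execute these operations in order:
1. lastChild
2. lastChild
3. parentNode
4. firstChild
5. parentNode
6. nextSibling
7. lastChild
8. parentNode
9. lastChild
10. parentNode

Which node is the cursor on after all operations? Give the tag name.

After 1 (lastChild): meta
After 2 (lastChild): body
After 3 (parentNode): meta
After 4 (firstChild): body
After 5 (parentNode): meta
After 6 (nextSibling): meta (no-op, stayed)
After 7 (lastChild): body
After 8 (parentNode): meta
After 9 (lastChild): body
After 10 (parentNode): meta

Answer: meta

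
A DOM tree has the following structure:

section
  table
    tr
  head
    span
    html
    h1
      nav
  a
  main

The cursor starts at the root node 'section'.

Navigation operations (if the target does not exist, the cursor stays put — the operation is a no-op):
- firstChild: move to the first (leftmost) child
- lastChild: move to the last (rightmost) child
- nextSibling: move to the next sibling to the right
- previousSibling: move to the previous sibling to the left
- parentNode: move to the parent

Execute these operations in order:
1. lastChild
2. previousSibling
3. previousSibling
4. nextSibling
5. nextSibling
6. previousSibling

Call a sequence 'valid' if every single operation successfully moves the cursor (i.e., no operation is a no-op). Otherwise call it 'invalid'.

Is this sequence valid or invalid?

After 1 (lastChild): main
After 2 (previousSibling): a
After 3 (previousSibling): head
After 4 (nextSibling): a
After 5 (nextSibling): main
After 6 (previousSibling): a

Answer: valid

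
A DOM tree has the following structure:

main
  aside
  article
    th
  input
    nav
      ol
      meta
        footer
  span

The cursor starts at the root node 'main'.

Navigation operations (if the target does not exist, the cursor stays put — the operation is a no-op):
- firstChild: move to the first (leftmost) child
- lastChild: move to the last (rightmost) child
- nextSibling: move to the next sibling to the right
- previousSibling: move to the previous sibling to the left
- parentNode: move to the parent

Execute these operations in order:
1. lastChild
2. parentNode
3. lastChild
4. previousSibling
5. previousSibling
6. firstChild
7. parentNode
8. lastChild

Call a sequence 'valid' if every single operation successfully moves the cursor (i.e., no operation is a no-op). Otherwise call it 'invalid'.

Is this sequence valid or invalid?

After 1 (lastChild): span
After 2 (parentNode): main
After 3 (lastChild): span
After 4 (previousSibling): input
After 5 (previousSibling): article
After 6 (firstChild): th
After 7 (parentNode): article
After 8 (lastChild): th

Answer: valid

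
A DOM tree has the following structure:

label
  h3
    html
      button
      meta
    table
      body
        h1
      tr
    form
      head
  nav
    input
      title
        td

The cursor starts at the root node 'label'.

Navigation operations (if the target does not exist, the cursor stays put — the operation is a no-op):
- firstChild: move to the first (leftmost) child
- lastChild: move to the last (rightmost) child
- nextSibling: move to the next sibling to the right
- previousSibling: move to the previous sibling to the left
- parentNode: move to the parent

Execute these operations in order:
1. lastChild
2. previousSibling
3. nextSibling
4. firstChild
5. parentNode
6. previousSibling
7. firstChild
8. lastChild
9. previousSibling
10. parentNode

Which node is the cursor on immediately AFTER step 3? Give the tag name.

After 1 (lastChild): nav
After 2 (previousSibling): h3
After 3 (nextSibling): nav

Answer: nav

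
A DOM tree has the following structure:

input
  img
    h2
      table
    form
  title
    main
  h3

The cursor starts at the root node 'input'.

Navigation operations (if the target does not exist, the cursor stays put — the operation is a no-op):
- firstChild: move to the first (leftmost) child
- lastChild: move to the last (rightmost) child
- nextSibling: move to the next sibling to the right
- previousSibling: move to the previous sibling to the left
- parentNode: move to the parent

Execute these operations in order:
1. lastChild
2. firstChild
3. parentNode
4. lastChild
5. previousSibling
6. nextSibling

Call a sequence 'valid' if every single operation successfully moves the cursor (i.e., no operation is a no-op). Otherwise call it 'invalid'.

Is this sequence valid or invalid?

After 1 (lastChild): h3
After 2 (firstChild): h3 (no-op, stayed)
After 3 (parentNode): input
After 4 (lastChild): h3
After 5 (previousSibling): title
After 6 (nextSibling): h3

Answer: invalid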